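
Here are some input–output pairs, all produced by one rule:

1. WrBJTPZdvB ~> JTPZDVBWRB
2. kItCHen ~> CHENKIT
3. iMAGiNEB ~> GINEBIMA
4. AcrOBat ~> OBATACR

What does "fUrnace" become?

What's happening: move the first 3 characters to the end (rotate left by 3), then convert every letter to uppercase.
Working it through for "fUrnace": intermediate "nacefUr", final "NACEFUR".

NACEFUR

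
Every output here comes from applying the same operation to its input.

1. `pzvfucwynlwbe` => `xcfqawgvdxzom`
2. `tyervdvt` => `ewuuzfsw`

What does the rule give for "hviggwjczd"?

daeiwjhhxk

In each case the input is transformed by: shift every letter 1 place forward in the alphabet (wrapping around), then move the last 3 characters to the front (rotate right by 3).
Applying both steps to "hviggwjczd": "iwjhhxkdae", then "daeiwjhhxk".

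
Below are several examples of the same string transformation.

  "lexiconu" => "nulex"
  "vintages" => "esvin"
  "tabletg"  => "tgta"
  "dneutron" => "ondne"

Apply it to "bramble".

lebr

What's happening: move the last 2 characters to the front (rotate right by 2), then delete the last 3 characters.
"bramble" → "lebr".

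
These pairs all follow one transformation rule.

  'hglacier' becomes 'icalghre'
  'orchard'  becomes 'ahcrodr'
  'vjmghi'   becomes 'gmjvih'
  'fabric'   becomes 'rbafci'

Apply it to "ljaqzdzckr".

The rule is to reverse the string, then move the first 2 characters to the end (rotate left by 2).
Applying both steps to "ljaqzdzckr": "rkczdzqajl", then "czdzqajlrk".

czdzqajlrk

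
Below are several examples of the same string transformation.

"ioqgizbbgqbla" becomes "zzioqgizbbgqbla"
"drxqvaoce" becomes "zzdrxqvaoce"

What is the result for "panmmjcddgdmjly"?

The transformation: prepend "zz".
For "panmmjcddgdmjly" the result is "zzpanmmjcddgdmjly".

zzpanmmjcddgdmjly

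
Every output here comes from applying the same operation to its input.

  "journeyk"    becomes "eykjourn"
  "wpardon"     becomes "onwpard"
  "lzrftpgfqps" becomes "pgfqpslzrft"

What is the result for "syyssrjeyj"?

rjeyjsyyss

In each case the input is transformed by: move the first 2 characters to the end (rotate left by 2), then move the first 3 characters to the end (rotate left by 3).
Applying both steps to "syyssrjeyj": "yssrjeyjsy", then "rjeyjsyyss".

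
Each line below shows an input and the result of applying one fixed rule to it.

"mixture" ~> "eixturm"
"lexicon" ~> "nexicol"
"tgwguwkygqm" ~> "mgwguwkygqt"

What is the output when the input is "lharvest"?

tharvesl

In each case the input is transformed by: swap the first and last characters.
So "lharvest" becomes "tharvesl".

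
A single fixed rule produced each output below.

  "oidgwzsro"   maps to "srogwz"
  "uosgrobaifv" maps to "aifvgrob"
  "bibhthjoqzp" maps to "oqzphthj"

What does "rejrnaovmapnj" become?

Rule — delete the first 3 characters, then swap the front and back halves of the string.
"rejrnaovmapnj" → "rnaovmapnj" → "mapnjrnaov".

mapnjrnaov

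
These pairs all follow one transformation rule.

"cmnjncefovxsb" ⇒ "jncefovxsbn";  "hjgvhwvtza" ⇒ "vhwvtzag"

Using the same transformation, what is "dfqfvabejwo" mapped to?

What's happening: delete the first 2 characters, then move the first character to the end.
Starting from "dfqfvabejwo": after the first operation, "qfvabejwo"; after the second, "fvabejwoq".

fvabejwoq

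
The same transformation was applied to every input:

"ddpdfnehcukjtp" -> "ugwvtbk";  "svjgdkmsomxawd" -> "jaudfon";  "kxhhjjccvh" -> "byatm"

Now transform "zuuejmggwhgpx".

The pattern: shift every letter 9 places backward in the alphabet (wrapping around), then keep every other character starting from the first (positions 1st, 3rd, 5th, ...).
For "zuuejmggwhgpx", step one produces "qllvadxxnyxgo"; step two turns that into "qlaxnxo".
(Check on "kxhhjjccvh": → "boyyaattmy" → "byatm" ✓)

qlaxnxo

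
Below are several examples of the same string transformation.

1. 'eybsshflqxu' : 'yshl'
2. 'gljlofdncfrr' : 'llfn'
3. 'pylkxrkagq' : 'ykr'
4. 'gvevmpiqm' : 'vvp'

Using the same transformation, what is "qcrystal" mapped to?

In each case the input is transformed by: delete the last 3 characters, then keep every other character starting from the second (positions 2nd, 4th, 6th, ...).
For "qcrystal", step one produces "qcrys"; step two turns that into "cy".

cy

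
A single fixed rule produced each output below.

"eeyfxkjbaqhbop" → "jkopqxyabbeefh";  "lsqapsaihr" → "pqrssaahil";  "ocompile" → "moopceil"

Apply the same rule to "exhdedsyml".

lmsxyddeeh

Looking at the pairs, the operation is to sort the characters into alphabetical order, then swap the front and back halves of the string.
For "exhdedsyml", step one produces "ddeehlmsxy"; step two turns that into "lmsxyddeeh".
(Check on "eeyfxkjbaqhbop": → "abbeefhjkopqxy" → "jkopqxyabbeefh" ✓)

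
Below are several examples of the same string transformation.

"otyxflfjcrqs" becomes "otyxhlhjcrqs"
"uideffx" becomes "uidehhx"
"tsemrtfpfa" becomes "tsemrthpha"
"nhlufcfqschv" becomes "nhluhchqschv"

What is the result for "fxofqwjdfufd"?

hxohqwjdhuhd

Rule — replace every "f" with "h".
Applying that to "fxofqwjdfufd" gives "hxohqwjdhuhd".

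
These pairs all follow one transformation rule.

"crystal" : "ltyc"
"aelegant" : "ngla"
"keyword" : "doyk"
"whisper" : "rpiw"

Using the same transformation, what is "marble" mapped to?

lrm

Looking at the pairs, the operation is to keep every other character starting from the first (positions 1st, 3rd, 5th, ...), then reverse the string.
"marble" → "mrl" → "lrm".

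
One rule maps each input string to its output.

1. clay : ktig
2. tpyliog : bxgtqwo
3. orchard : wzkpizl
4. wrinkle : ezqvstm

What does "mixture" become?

Rule — shift every letter 8 places forward in the alphabet (wrapping around).
On "mixture" that produces "uqfbczm".

uqfbczm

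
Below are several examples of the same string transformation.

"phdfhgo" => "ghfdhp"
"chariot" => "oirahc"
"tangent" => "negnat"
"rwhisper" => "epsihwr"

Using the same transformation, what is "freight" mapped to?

hgierf

The rule is to delete the last character, then reverse the string.
Doing the same to "freight": "hgierf".
(Check on "tangent": → "tangen" → "negnat" ✓)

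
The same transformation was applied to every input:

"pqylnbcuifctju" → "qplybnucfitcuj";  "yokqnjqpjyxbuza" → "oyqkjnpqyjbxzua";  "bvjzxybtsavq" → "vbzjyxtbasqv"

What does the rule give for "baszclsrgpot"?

abzslcrspgto

What's happening: swap each adjacent pair of characters (1↔2, 3↔4, ...).
So "baszclsrgpot" becomes "abzslcrspgto".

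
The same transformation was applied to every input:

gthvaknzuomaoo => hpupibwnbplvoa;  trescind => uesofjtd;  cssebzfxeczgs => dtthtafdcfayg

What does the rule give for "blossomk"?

clmnpptt

Each output is the input with this applied: take characters alternately from the front and the back (1st, last, 2nd, 2nd-last, ...), then shift every letter 1 place forward in the alphabet (wrapping around).
Working it through for "blossomk": intermediate "bklmooss", final "clmnpptt".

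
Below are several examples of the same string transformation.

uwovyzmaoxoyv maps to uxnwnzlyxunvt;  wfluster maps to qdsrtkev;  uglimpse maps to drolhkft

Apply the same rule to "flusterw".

vqdsrtke

The rule is to reverse the string, then shift every letter 1 place backward in the alphabet (wrapping around).
"flusterw" → "wretsulf" → "vqdsrtke".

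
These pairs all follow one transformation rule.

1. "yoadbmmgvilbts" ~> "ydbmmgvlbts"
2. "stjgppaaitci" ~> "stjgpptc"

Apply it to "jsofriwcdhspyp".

jsfrwcdhspyp

What's happening: remove every vowel.
Applying that to "jsofriwcdhspyp" gives "jsfrwcdhspyp".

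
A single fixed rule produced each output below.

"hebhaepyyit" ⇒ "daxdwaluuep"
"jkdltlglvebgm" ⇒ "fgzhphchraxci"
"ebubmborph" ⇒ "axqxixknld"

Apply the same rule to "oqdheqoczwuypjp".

kmzdamkyvsqulfl

The pattern: shift every letter 4 places backward in the alphabet (wrapping around).
On "oqdheqoczwuypjp" that produces "kmzdamkyvsqulfl".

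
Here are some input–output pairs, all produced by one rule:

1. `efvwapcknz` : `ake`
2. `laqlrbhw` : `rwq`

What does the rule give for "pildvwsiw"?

vii

Looking at the pairs, the operation is to move the first 3 characters to the end (rotate left by 3), then keep one character in every 3, starting at position 2 (positions 2nd, 5th, 8th, ...).
Applying both steps to "pildvwsiw": "dvwsiwpil", then "vii".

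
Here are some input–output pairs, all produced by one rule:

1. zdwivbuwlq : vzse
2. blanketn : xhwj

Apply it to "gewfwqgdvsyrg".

casb

The rule is to shift every letter 4 places backward in the alphabet (wrapping around), then keep only the first 4 characters.
Working it through for "gewfwqgdvsyrg": intermediate "casbsmczrounc", final "casb".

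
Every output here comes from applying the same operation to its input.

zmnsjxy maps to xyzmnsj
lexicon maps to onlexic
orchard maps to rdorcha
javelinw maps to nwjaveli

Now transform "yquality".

The pattern: move the last 2 characters to the front (rotate right by 2).
Doing the same to "yquality": "tyyquali".

tyyquali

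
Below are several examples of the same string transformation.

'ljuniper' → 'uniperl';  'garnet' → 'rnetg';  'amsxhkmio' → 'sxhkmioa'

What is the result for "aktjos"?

The transformation: move the first character to the end, then delete the first character.
Working it through for "aktjos": intermediate "ktjosa", final "tjosa".
(Check on "garnet": → "arnetg" → "rnetg" ✓)

tjosa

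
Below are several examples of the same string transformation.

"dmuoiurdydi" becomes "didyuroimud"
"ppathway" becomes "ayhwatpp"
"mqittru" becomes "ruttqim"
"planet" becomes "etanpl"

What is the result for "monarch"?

charonm

Looking at the pairs, the operation is to reverse the string, then swap each adjacent pair of characters (1↔2, 3↔4, ...).
For "monarch", step one produces "hcranom"; step two turns that into "charonm".
(Check on "mqittru": → "urttiqm" → "ruttqim" ✓)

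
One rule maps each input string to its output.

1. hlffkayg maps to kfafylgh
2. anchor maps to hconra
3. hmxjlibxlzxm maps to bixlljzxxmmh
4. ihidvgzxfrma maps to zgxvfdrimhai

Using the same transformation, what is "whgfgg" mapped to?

Rule — swap the front and back halves of the string, then take characters alternately from the front and the back (1st, last, 2nd, 2nd-last, ...).
Working it through for "whgfgg": intermediate "fggwhg", final "fgghgw".

fgghgw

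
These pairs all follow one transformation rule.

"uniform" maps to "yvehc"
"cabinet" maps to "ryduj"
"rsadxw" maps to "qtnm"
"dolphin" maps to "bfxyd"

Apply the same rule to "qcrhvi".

hxly

In each case the input is transformed by: delete the first 2 characters, then shift every letter 10 places backward in the alphabet (wrapping around).
Starting from "qcrhvi": after the first operation, "rhvi"; after the second, "hxly".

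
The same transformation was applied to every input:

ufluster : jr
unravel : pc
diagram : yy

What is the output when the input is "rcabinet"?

Rule — keep one character in every 3, starting at position 3 (positions 3rd, 6th, 9th, ...), then shift every letter 2 places backward in the alphabet (wrapping around).
On "rcabinet": the first step gives "an", and the second then gives "yl".

yl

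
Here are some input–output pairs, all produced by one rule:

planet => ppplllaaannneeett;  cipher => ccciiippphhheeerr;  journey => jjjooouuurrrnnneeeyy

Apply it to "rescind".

rrreeesssccciiinnndd

Rule — repeat every character 3 times, then delete the last character.
"rescind" → "rrreeesssccciiinnnddd" → "rrreeesssccciiinnndd".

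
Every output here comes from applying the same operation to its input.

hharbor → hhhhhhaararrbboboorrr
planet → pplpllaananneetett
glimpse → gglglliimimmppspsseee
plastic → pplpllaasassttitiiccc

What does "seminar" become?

What's happening: repeat every character 3 times, then swap each adjacent pair of characters (1↔2, 3↔4, ...).
So "seminar" becomes "sseseemmimiinnanaarrr".

sseseemmimiinnanaarrr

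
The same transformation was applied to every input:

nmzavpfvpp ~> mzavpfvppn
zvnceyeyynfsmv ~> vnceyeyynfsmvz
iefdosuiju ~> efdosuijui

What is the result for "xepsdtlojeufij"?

epsdtlojeufijx

Each output is the input with this applied: move the first character to the end.
On "xepsdtlojeufij" that produces "epsdtlojeufijx".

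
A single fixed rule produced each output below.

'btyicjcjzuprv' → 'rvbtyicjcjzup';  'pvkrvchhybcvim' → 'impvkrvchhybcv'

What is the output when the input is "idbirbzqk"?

The pattern: move the last 2 characters to the front (rotate right by 2).
For "idbirbzqk" the result is "qkidbirbz".

qkidbirbz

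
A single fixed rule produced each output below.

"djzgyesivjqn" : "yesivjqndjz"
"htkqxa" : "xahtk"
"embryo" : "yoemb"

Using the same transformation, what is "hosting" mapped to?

Rule — move the first 3 characters to the end (rotate left by 3), then delete the first character.
Working it through for "hosting": intermediate "tinghos", final "inghos".

inghos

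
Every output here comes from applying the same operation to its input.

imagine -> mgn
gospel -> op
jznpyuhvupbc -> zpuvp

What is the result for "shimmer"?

What's happening: delete the last character, then keep every other character starting from the second (positions 2nd, 4th, 6th, ...).
Starting from "shimmer": after the first operation, "shimme"; after the second, "hme".

hme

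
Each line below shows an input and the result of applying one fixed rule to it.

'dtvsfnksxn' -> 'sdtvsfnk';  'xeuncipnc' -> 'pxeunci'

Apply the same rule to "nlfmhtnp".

tnlfmh

Looking at the pairs, the operation is to delete the last 2 characters, then move the last character to the front.
On "nlfmhtnp": the first step gives "nlfmht", and the second then gives "tnlfmh".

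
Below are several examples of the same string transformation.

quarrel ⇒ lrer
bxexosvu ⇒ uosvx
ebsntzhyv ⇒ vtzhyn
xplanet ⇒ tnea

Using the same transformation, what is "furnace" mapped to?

eacn

Looking at the pairs, the operation is to delete the first 3 characters, then swap the first and last characters.
Starting from "furnace": after the first operation, "nace"; after the second, "eacn".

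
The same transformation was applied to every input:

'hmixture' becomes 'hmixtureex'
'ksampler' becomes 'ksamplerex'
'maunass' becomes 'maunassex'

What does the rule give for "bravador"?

The transformation: append "ex".
Doing the same to "bravador": "bravadorex".

bravadorex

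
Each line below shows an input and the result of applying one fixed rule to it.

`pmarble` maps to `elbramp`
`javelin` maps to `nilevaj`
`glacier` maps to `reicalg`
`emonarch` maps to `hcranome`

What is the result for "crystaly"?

ylatsyrc

Rule — reverse the string.
For "crystaly" the result is "ylatsyrc".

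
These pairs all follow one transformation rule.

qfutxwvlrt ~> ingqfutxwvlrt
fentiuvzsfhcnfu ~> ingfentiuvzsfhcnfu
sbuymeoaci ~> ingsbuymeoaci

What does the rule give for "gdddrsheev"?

In each case the input is transformed by: prepend "ing".
For "gdddrsheev" the result is "inggdddrsheev".

inggdddrsheev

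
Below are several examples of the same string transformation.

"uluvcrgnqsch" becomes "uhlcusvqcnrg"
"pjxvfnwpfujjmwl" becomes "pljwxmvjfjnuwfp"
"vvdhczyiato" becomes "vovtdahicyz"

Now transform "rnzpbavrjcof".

Rule — take characters alternately from the front and the back (1st, last, 2nd, 2nd-last, ...).
On "rnzpbavrjcof" that produces "rfnozcpjbrav".

rfnozcpjbrav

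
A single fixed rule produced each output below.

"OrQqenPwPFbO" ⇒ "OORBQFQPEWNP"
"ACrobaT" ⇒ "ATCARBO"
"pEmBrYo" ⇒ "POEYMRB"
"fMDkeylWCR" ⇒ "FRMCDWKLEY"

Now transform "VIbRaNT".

VTINBAR

The transformation: take characters alternately from the front and the back (1st, last, 2nd, 2nd-last, ...), then convert every letter to uppercase.
On "VIbRaNT": the first step gives "VTINbaR", and the second then gives "VTINBAR".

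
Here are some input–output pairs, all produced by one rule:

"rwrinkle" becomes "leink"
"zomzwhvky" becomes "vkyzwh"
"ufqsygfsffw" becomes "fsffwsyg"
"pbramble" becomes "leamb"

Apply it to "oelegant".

In each case the input is transformed by: delete the first 3 characters, then move the first 3 characters to the end (rotate left by 3).
So "oelegant" becomes "ntega".

ntega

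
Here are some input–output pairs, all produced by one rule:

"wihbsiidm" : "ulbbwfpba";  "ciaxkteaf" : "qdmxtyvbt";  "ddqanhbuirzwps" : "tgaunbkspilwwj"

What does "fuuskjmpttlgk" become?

The pattern: move the first 3 characters to the end (rotate left by 3), then shift every letter 7 places backward in the alphabet (wrapping around).
Working it through for "fuuskjmpttlgk": intermediate "skjmpttlgkfuu", final "ldcfimmezdynn".

ldcfimmezdynn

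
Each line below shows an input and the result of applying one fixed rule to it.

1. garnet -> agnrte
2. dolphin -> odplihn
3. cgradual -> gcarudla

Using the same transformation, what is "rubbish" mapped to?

The transformation: swap each adjacent pair of characters (1↔2, 3↔4, ...).
So "rubbish" becomes "urbbsih".

urbbsih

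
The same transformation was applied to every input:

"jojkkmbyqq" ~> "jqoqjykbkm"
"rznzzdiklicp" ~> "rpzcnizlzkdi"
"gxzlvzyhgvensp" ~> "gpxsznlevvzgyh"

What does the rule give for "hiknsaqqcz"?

What's happening: take characters alternately from the front and the back (1st, last, 2nd, 2nd-last, ...).
So "hiknsaqqcz" becomes "hzickqnqsa".

hzickqnqsa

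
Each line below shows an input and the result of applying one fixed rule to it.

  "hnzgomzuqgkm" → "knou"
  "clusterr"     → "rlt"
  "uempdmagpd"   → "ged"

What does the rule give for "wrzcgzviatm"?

The rule is to keep one character in every 3, starting at position 2 (positions 2nd, 5th, 8th, ...), then move the last character to the front.
"wrzcgzviatm" → "rgim" → "mrgi".

mrgi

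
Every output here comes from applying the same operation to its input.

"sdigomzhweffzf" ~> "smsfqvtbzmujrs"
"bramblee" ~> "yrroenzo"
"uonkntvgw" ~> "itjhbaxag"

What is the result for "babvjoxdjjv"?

Each output is the input with this applied: move the last 3 characters to the front (rotate right by 3), then shift every letter 13 places forward in the alphabet (wrapping around) — i.e. ROT13.
For "babvjoxdjjv", step one produces "jjvbabvjoxd"; step two turns that into "wwionoiwbkq".

wwionoiwbkq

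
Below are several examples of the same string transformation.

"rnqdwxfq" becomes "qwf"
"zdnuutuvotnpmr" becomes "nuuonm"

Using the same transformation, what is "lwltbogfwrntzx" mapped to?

lbgwnz

The pattern: delete the first 2 characters, then keep every other character starting from the first (positions 1st, 3rd, 5th, ...).
Starting from "lwltbogfwrntzx": after the first operation, "ltbogfwrntzx"; after the second, "lbgwnz".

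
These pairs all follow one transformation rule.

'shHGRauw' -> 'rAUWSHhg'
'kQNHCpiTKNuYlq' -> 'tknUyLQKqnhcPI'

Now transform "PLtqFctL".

Each output is the input with this applied: swap the front and back halves of the string, then flip the case of every letter.
Doing the same to "PLtqFctL": "fCTlplTQ".

fCTlplTQ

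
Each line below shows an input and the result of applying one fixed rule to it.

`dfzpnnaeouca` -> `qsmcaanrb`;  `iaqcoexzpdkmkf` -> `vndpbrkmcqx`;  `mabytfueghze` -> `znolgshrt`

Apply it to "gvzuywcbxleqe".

timhljpoky

In each case the input is transformed by: shift every letter 13 places forward in the alphabet (wrapping around) — i.e. ROT13, then delete the last 3 characters.
For "gvzuywcbxleqe", step one produces "timhljpokyrdr"; step two turns that into "timhljpoky".
(Check on "mabytfueghze": → "znolgshrtumr" → "znolgshrt" ✓)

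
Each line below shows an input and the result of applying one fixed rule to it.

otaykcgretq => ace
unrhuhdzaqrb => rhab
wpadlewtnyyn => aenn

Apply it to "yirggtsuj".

The pattern: keep one character in every 3, starting at position 3 (positions 3rd, 6th, 9th, ...).
On "yirggtsuj" that produces "rtj".

rtj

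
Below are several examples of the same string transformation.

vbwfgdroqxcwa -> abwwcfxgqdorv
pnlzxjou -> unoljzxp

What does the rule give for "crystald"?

Each output is the input with this applied: take characters alternately from the front and the back (1st, last, 2nd, 2nd-last, ...), then move the first character to the end.
Applying both steps to "crystald": "cdrlyast", then "drlyastc".

drlyastc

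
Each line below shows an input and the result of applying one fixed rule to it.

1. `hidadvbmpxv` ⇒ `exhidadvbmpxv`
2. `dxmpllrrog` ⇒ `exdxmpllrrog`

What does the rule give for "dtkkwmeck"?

What's happening: prepend "ex".
"dtkkwmeck" → "exdtkkwmeck".

exdtkkwmeck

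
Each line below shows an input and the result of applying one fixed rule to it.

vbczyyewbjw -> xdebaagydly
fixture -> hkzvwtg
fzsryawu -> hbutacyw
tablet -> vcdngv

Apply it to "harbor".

In each case the input is transformed by: shift every letter 2 places forward in the alphabet (wrapping around).
On "harbor" that produces "jctdqt".

jctdqt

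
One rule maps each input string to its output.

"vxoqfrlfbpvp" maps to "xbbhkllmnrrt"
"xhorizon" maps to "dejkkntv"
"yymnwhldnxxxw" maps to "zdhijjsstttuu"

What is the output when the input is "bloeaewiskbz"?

wxxaaeghkosv

The transformation: sort the characters into alphabetical order, then shift every letter 4 places backward in the alphabet (wrapping around).
On "bloeaewiskbz": the first step gives "abbeeikloswz", and the second then gives "wxxaaeghkosv".
(Check on "yymnwhldnxxxw": → "dhlmnnwwxxxyy" → "zdhijjsstttuu" ✓)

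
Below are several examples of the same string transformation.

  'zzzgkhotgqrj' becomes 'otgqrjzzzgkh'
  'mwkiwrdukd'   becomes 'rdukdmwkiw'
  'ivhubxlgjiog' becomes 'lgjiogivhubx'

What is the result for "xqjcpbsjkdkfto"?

Rule — swap the front and back halves of the string.
Doing the same to "xqjcpbsjkdkfto": "jkdkftoxqjcpbs".

jkdkftoxqjcpbs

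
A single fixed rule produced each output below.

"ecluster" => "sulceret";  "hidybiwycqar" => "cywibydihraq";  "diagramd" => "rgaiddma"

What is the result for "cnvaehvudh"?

Looking at the pairs, the operation is to reverse the string, then move the first 3 characters to the end (rotate left by 3).
For "cnvaehvudh", step one produces "hduvheavnc"; step two turns that into "vheavnchdu".
(Check on "ecluster": → "retsulce" → "sulceret" ✓)

vheavnchdu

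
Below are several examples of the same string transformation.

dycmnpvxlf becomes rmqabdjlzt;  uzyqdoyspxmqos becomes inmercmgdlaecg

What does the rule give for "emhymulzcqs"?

Each output is the input with this applied: shift every letter 12 places backward in the alphabet (wrapping around).
"emhymulzcqs" → "savmaiznqeg".

savmaiznqeg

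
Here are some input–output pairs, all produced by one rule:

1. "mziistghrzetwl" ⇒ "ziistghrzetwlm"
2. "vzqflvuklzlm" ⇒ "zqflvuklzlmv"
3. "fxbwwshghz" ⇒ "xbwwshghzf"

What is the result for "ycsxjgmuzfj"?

csxjgmuzfjy

What's happening: move the first character to the end.
Applying that to "ycsxjgmuzfj" gives "csxjgmuzfjy".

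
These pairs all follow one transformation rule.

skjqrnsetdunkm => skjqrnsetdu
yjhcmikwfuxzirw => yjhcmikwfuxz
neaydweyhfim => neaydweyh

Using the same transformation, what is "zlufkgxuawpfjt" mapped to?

Each output is the input with this applied: delete the last 3 characters.
For "zlufkgxuawpfjt" the result is "zlufkgxuawp".

zlufkgxuawp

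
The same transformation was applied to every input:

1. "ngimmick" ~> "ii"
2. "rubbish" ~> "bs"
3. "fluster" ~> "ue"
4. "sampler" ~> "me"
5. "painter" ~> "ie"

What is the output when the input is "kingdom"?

no

The pattern: keep one character in every 3, starting at position 3 (positions 3rd, 6th, 9th, ...).
Doing the same to "kingdom": "no".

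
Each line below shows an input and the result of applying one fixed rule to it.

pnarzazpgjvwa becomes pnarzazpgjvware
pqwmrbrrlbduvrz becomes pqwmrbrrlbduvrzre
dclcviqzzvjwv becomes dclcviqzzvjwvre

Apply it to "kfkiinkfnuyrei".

kfkiinkfnuyreire

Looking at the pairs, the operation is to append "re".
On "kfkiinkfnuyrei" that produces "kfkiinkfnuyreire".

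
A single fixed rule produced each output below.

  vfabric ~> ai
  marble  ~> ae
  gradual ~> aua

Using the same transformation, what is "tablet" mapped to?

Rule — keep only the vowels.
For "tablet" the result is "ae".

ae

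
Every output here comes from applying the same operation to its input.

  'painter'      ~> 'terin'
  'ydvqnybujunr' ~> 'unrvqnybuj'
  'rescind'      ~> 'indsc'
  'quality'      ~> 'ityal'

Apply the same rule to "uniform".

ormif

In each case the input is transformed by: delete the first 2 characters, then move the last 3 characters to the front (rotate right by 3).
Applying both steps to "uniform": "iform", then "ormif".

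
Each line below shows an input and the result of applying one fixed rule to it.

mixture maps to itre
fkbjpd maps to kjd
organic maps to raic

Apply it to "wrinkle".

rnle

What's happening: swap each adjacent pair of characters (1↔2, 3↔4, ...), then keep every other character starting from the first (positions 1st, 3rd, 5th, ...).
Applying both steps to "wrinkle": "rwnilke", then "rnle".
(Check on "mixture": → "imtxrue" → "itre" ✓)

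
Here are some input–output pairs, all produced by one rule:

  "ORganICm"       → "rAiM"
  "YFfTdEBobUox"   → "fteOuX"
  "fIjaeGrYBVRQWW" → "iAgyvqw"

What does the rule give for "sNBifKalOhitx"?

nIkLHT

Looking at the pairs, the operation is to keep every other character starting from the second (positions 2nd, 4th, 6th, ...), then flip the case of every letter.
Working it through for "sNBifKalOhitx": intermediate "NiKlht", final "nIkLHT".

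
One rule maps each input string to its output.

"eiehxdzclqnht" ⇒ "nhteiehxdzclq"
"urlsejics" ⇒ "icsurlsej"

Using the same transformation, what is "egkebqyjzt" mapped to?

Rule — move the last 3 characters to the front (rotate right by 3).
On "egkebqyjzt" that produces "jztegkebqy".

jztegkebqy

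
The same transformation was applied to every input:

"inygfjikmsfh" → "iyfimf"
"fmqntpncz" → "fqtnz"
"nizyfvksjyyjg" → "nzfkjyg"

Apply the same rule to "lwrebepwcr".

Looking at the pairs, the operation is to keep every other character starting from the first (positions 1st, 3rd, 5th, ...).
For "lwrebepwcr" the result is "lrbpc".

lrbpc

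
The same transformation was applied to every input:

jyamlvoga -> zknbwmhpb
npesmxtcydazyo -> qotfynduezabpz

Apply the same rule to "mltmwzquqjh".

Rule — swap each adjacent pair of characters (1↔2, 3↔4, ...), then shift every letter 1 place forward in the alphabet (wrapping around).
For "mltmwzquqjh", step one produces "lmmtzwuqjqh"; step two turns that into "mnnuaxvrkri".

mnnuaxvrkri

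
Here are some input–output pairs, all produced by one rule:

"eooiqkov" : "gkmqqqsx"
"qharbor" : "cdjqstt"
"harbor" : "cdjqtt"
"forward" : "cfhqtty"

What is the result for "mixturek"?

The rule is to shift every letter 2 places forward in the alphabet (wrapping around), then sort the characters into alphabetical order.
For "mixturek" the result is "gkmotvwz".

gkmotvwz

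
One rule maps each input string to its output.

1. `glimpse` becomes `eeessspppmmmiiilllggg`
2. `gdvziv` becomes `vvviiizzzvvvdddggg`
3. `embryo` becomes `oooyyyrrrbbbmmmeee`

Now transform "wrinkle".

Each output is the input with this applied: reverse the string, then repeat every character 3 times.
For "wrinkle", step one produces "elknirw"; step two turns that into "eeelllkkknnniiirrrwww".

eeelllkkknnniiirrrwww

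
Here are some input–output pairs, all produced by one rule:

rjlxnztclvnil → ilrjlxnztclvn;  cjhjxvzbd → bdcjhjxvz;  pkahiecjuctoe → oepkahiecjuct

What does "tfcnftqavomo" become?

motfcnftqavo

Rule — move the last 2 characters to the front (rotate right by 2).
On "tfcnftqavomo" that produces "motfcnftqavo".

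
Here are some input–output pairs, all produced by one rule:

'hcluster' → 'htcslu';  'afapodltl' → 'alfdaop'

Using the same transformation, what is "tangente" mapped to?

tnaeng

The rule is to delete the last 2 characters, then take characters alternately from the front and the back (1st, last, 2nd, 2nd-last, ...).
Starting from "tangente": after the first operation, "tangen"; after the second, "tnaeng".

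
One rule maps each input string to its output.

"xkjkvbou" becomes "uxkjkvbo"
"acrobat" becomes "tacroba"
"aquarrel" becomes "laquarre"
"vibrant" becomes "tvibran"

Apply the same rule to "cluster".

In each case the input is transformed by: move the last character to the front.
Applying that to "cluster" gives "rcluste".

rcluste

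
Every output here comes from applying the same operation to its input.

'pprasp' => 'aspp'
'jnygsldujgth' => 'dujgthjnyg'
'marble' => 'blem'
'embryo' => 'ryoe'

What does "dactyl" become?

What's happening: swap the front and back halves of the string, then delete the last 2 characters.
Applying both steps to "dactyl": "tyldac", then "tyld".
(Check on "embryo": → "ryoemb" → "ryoe" ✓)

tyld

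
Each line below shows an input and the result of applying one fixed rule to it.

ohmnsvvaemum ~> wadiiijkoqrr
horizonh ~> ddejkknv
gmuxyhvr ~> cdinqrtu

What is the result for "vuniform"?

beijknqr

Rule — sort the characters into alphabetical order, then shift every letter 4 places backward in the alphabet (wrapping around).
Applying both steps to "vuniform": "fimnoruv", then "beijknqr".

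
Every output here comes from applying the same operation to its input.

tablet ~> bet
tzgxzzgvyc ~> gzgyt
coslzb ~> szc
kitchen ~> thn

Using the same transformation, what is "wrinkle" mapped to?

In each case the input is transformed by: move the first character to the end, then keep every other character starting from the second (positions 2nd, 4th, 6th, ...).
Doing the same to "wrinkle": "ike".

ike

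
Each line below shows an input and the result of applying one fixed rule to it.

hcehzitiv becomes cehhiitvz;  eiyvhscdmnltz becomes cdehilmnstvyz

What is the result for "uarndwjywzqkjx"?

adjjknqruwwxyz

What's happening: sort the characters into alphabetical order.
For "uarndwjywzqkjx" the result is "adjjknqruwwxyz".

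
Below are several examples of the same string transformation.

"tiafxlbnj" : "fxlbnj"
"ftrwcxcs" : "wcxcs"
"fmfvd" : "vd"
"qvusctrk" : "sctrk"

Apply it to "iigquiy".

The transformation: delete the first 3 characters.
"iigquiy" → "quiy".

quiy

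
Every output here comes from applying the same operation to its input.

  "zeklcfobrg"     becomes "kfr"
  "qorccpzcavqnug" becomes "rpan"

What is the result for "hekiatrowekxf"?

ktwx

The pattern: keep one character in every 3, starting at position 3 (positions 3rd, 6th, 9th, ...).
For "hekiatrowekxf" the result is "ktwx".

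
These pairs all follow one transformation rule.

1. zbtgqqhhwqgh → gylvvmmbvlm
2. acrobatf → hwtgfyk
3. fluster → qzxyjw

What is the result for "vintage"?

nsyflj

Rule — delete the first character, then shift every letter 5 places forward in the alphabet (wrapping around).
"vintage" → "intage" → "nsyflj".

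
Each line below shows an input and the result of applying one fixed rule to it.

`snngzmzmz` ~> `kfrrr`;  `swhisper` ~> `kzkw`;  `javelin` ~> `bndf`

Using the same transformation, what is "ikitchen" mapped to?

The rule is to shift every letter 8 places backward in the alphabet (wrapping around), then keep every other character starting from the first (positions 1st, 3rd, 5th, ...).
"ikitchen" → "aauw".

aauw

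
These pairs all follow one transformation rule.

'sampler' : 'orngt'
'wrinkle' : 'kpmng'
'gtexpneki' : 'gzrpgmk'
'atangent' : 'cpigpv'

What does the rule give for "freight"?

Rule — delete the first 2 characters, then shift every letter 2 places forward in the alphabet (wrapping around).
Working it through for "freight": intermediate "eight", final "gkijv".

gkijv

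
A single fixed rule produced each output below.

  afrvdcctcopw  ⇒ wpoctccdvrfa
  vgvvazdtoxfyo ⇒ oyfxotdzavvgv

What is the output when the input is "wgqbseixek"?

kexiesbqgw

Looking at the pairs, the operation is to reverse the string.
So "wgqbseixek" becomes "kexiesbqgw".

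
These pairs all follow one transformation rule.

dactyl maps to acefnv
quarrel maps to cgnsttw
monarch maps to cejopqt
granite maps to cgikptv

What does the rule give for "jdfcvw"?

efhlxy

The pattern: shift every letter 2 places forward in the alphabet (wrapping around), then sort the characters into alphabetical order.
For "jdfcvw", step one produces "lfhexy"; step two turns that into "efhlxy".
(Check on "monarch": → "oqpctej" → "cejopqt" ✓)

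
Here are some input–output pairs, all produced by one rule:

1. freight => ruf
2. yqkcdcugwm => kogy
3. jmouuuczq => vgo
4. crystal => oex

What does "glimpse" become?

syq

The transformation: keep one character in every 3, starting at position 1 (positions 1st, 4th, 7th, ...), then shift every letter 12 places forward in the alphabet (wrapping around).
Applying both steps to "glimpse": "gme", then "syq".
(Check on "yqkcdcugwm": → "ycum" → "kogy" ✓)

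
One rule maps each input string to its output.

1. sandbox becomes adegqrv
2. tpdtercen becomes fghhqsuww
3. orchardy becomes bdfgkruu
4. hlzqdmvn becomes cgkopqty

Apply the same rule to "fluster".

hiouvwx

Each output is the input with this applied: shift every letter 3 places forward in the alphabet (wrapping around), then sort the characters into alphabetical order.
Working it through for "fluster": intermediate "ioxvwhu", final "hiouvwx".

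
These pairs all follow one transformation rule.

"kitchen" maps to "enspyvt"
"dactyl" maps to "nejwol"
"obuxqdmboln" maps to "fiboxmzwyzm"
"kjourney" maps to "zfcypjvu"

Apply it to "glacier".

What's happening: shift every letter 11 places forward in the alphabet (wrapping around), then move the first 2 characters to the end (rotate left by 2).
Working it through for "glacier": intermediate "rwlntpc", final "lntpcrw".

lntpcrw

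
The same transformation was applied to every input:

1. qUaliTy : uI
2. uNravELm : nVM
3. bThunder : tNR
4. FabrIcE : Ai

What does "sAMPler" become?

Looking at the pairs, the operation is to keep one character in every 3, starting at position 2 (positions 2nd, 5th, 8th, ...), then flip the case of every letter.
Applying both steps to "sAMPler": "Al", then "aL".

aL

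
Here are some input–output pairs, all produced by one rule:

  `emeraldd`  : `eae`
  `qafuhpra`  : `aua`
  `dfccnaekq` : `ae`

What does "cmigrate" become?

In each case the input is transformed by: move the first character to the end, then keep only the vowels.
Applying that to "cmigrate" gives "iae".

iae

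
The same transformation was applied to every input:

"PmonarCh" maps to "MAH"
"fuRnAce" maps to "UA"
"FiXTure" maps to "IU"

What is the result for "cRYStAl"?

In each case the input is transformed by: keep one character in every 3, starting at position 2 (positions 2nd, 5th, 8th, ...), then convert every letter to uppercase.
"cRYStAl" → "RT".

RT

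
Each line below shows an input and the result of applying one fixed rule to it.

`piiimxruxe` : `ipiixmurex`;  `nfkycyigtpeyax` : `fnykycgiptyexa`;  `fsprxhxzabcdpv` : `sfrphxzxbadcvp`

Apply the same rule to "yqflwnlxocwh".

qylfnwxlcohw

Rule — swap each adjacent pair of characters (1↔2, 3↔4, ...).
For "yqflwnlxocwh" the result is "qylfnwxlcohw".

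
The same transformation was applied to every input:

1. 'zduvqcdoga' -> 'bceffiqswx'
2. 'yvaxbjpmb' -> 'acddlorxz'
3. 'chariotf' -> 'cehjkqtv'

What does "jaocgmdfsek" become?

cefghilmoqu

Rule — shift every letter 2 places forward in the alphabet (wrapping around), then sort the characters into alphabetical order.
Working it through for "jaocgmdfsek": intermediate "lcqeiofhugm", final "cefghilmoqu".
(Check on "chariotf": → "ejctkqvh" → "cehjkqtv" ✓)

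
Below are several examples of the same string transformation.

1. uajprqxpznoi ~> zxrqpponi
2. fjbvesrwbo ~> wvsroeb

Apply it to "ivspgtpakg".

Each output is the input with this applied: delete the first 3 characters, then sort the characters into reverse alphabetical order.
Starting from "ivspgtpakg": after the first operation, "pgtpakg"; after the second, "tppkgga".

tppkgga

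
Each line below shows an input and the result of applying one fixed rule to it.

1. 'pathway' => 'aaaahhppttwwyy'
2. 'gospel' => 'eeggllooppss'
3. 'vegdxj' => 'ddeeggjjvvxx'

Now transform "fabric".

aabbccffiirr

The pattern: sort the characters into alphabetical order, then double every character.
So "fabric" becomes "aabbccffiirr".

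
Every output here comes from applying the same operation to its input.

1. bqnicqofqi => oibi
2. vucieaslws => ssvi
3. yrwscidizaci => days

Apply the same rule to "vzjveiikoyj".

The pattern: keep one character in every 3, starting at position 1 (positions 1st, 4th, 7th, ...), then move the first 2 characters to the end (rotate left by 2).
Applying both steps to "vzjveiikoyj": "vviy", then "iyvv".
(Check on "vucieaslws": → "viss" → "ssvi" ✓)

iyvv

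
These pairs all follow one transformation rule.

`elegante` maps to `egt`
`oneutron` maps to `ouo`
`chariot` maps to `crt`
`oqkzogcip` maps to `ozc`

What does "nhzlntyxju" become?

nlyu

What's happening: keep one character in every 3, starting at position 1 (positions 1st, 4th, 7th, ...).
"nhzlntyxju" → "nlyu".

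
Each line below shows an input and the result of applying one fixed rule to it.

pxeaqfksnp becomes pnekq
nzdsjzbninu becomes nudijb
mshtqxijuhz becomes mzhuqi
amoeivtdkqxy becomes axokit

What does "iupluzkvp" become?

ippku

Looking at the pairs, the operation is to keep every other character starting from the first (positions 1st, 3rd, 5th, ...), then take characters alternately from the front and the back (1st, last, 2nd, 2nd-last, ...).
Applying both steps to "iupluzkvp": "ipukp", then "ippku".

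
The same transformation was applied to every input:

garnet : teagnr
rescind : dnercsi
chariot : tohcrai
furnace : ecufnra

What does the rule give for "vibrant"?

Looking at the pairs, the operation is to move the last 2 characters to the front (rotate right by 2), then swap each adjacent pair of characters (1↔2, 3↔4, ...).
Working it through for "vibrant": intermediate "ntvibra", final "tnivrba".

tnivrba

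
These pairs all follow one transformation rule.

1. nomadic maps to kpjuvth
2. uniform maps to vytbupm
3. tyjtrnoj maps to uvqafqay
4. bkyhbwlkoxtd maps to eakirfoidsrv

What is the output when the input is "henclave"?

The transformation: move the last 3 characters to the front (rotate right by 3), then shift every letter 7 places forward in the alphabet (wrapping around).
"henclave" → "avehencl" → "hclolujs".

hclolujs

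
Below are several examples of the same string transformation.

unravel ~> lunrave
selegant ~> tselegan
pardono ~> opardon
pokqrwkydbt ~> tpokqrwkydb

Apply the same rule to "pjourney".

Looking at the pairs, the operation is to move the last character to the front.
"pjourney" → "ypjourne".

ypjourne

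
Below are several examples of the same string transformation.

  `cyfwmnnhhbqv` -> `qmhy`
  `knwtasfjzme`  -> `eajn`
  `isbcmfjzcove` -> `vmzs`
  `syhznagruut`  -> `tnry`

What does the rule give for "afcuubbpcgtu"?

Rule — keep one character in every 3, starting at position 2 (positions 2nd, 5th, 8th, ...), then swap the first and last characters.
Applying both steps to "afcuubbpcgtu": "fupt", then "tupf".
(Check on "cyfwmnnhhbqv": → "ymhq" → "qmhy" ✓)

tupf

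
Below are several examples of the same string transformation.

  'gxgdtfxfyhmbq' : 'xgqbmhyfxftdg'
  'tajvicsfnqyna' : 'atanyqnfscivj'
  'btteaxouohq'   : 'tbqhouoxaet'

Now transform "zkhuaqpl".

The rule is to reverse the string, then move the last 2 characters to the front (rotate right by 2).
Starting from "zkhuaqpl": after the first operation, "lpqauhkz"; after the second, "kzlpqauh".

kzlpqauh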